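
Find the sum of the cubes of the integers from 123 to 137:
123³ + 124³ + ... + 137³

Use ∑_{k=1}^{n} k³ = [n(n+1)/2]², then subtract the first 122 terms.
∑_{k=1}^{137} k³ = [137×138/2]² = 9453² = 89359209
∑_{k=1}^{122} k³ = [122×123/2]² = 7503² = 56295009
∑_{k=123}^{137} k³ = 89359209 - 56295009 = 33064200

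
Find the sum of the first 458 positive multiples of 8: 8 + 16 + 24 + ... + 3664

Factor out 8: = 8(1 + 2 + ... + 458) = 8 × n(n+1)/2
= 8 × 458×459/2
= 8 × 105111
= 840888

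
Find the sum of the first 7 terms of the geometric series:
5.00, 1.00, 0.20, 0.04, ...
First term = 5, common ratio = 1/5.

Sₙ = a(1 - rⁿ) / (1 - r)
S_7 = 5(1 - (1/5)^7) / (1 - (1/5))
S_7 = 5(1 - (1/78125)) / (4/5)
S_7 = 19531/3125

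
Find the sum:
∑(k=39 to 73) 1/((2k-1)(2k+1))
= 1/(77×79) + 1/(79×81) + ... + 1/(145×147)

Partial fractions: 1/((2k-1)(2k+1)) = (1/2)[1/(2k-1) - 1/(2k+1)]
The series telescopes:
= (1/2)[1/77 - 1/147]
= 5/1617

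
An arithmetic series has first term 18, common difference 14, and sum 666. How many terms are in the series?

Using S = n/2 × [2a + (n-1)d]
666 = n/2 × [2(18) + (n-1)(14)]
666 = n/2 × [36 + 14n - 14]
1332 = n × [22 + 14n]
14n² + (22)n - 1332 = 0
Discriminant: Δ = (22)² - 4(14)(-1332) = 484 + 74592 = 75076
√Δ = 274
n = [-(22) + √Δ] / (2·14) = (-22 + 274) / 28 = 252 / 28 = 9
(The negative root is discarded since n must be a positive integer.)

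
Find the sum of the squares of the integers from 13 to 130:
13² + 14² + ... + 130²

Use ∑_{k=1}^{n} k² = n(n+1)(2n+1)/6, then subtract the first 12 terms.
∑_{k=1}^{130} k² = 130×131×261/6 = 740805
∑_{k=1}^{12} k² = 12×13×25/6 = 650
∑_{k=13}^{130} k² = 740805 - 650 = 740155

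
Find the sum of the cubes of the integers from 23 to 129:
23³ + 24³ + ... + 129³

Use ∑_{k=1}^{n} k³ = [n(n+1)/2]², then subtract the first 22 terms.
∑_{k=1}^{129} k³ = [129×130/2]² = 8385² = 70308225
∑_{k=1}^{22} k³ = [22×23/2]² = 253² = 64009
∑_{k=23}^{129} k³ = 70308225 - 64009 = 70244216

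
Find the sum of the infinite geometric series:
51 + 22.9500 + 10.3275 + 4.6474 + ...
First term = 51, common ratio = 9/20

For |r| < 1, S = a / (1 - r)
S = 51 / (1 - (9/20))
S = 51 / (11/20)
S = 1020/11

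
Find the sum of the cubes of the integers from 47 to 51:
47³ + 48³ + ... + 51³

Use ∑_{k=1}^{n} k³ = [n(n+1)/2]², then subtract the first 46 terms.
∑_{k=1}^{51} k³ = [51×52/2]² = 1326² = 1758276
∑_{k=1}^{46} k³ = [46×47/2]² = 1081² = 1168561
∑_{k=47}^{51} k³ = 1758276 - 1168561 = 589715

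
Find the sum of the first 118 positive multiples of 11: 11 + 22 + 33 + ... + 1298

Factor out 11: = 11(1 + 2 + ... + 118) = 11 × n(n+1)/2
= 11 × 118×119/2
= 11 × 7021
= 77231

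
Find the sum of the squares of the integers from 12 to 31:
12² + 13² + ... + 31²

Use ∑_{k=1}^{n} k² = n(n+1)(2n+1)/6, then subtract the first 11 terms.
∑_{k=1}^{31} k² = 31×32×63/6 = 10416
∑_{k=1}^{11} k² = 11×12×23/6 = 506
∑_{k=12}^{31} k² = 10416 - 506 = 9910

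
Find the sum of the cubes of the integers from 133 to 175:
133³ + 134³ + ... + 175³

Use ∑_{k=1}^{n} k³ = [n(n+1)/2]², then subtract the first 132 terms.
∑_{k=1}^{175} k³ = [175×176/2]² = 15400² = 237160000
∑_{k=1}^{132} k³ = [132×133/2]² = 8778² = 77053284
∑_{k=133}^{175} k³ = 237160000 - 77053284 = 160106716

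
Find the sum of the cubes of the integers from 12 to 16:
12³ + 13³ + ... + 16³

Use ∑_{k=1}^{n} k³ = [n(n+1)/2]², then subtract the first 11 terms.
∑_{k=1}^{16} k³ = [16×17/2]² = 136² = 18496
∑_{k=1}^{11} k³ = [11×12/2]² = 66² = 4356
∑_{k=12}^{16} k³ = 18496 - 4356 = 14140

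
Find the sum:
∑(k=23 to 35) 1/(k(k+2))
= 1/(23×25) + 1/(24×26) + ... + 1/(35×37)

Partial fractions: 1/(k(k+2)) = (1/2)[1/k - 1/(k+2)]
Telescoping leaves the first two and last two terms:
= (1/2)[1/23 + 1/24 - 1/36 - 1/37]
= 1859/122544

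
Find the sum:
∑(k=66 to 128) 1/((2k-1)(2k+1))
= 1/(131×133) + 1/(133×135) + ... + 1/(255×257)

Partial fractions: 1/((2k-1)(2k+1)) = (1/2)[1/(2k-1) - 1/(2k+1)]
The series telescopes:
= (1/2)[1/131 - 1/257]
= 63/33667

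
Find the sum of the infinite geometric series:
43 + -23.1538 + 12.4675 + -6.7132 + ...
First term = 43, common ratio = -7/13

For |r| < 1, S = a / (1 - r)
S = 43 / (1 - (-7/13))
S = 43 / (20/13)
S = 559/20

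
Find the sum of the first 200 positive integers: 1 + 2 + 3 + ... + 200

Formula: ∑k = n(n+1)/2
= 200×201/2
= 40200/2
= 20100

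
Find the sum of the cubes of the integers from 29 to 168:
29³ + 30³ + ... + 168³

Use ∑_{k=1}^{n} k³ = [n(n+1)/2]², then subtract the first 28 terms.
∑_{k=1}^{168} k³ = [168×169/2]² = 14196² = 201526416
∑_{k=1}^{28} k³ = [28×29/2]² = 406² = 164836
∑_{k=29}^{168} k³ = 201526416 - 164836 = 201361580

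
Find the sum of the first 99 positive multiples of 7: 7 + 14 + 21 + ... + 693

Factor out 7: = 7(1 + 2 + ... + 99) = 7 × n(n+1)/2
= 7 × 99×100/2
= 7 × 4950
= 34650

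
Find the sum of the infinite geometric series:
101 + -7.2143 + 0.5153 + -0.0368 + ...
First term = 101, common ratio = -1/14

For |r| < 1, S = a / (1 - r)
S = 101 / (1 - (-1/14))
S = 101 / (15/14)
S = 1414/15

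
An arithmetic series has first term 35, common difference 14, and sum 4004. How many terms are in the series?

Using S = n/2 × [2a + (n-1)d]
4004 = n/2 × [2(35) + (n-1)(14)]
4004 = n/2 × [70 + 14n - 14]
8008 = n × [56 + 14n]
14n² + (56)n - 8008 = 0
Discriminant: Δ = (56)² - 4(14)(-8008) = 3136 + 448448 = 451584
√Δ = 672
n = [-(56) + √Δ] / (2·14) = (-56 + 672) / 28 = 616 / 28 = 22
(The negative root is discarded since n must be a positive integer.)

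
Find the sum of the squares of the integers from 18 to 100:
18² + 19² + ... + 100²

Use ∑_{k=1}^{n} k² = n(n+1)(2n+1)/6, then subtract the first 17 terms.
∑_{k=1}^{100} k² = 100×101×201/6 = 338350
∑_{k=1}^{17} k² = 17×18×35/6 = 1785
∑_{k=18}^{100} k² = 338350 - 1785 = 336565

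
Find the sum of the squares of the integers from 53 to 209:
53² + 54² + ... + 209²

Use ∑_{k=1}^{n} k² = n(n+1)(2n+1)/6, then subtract the first 52 terms.
∑_{k=1}^{209} k² = 209×210×419/6 = 3064985
∑_{k=1}^{52} k² = 52×53×105/6 = 48230
∑_{k=53}^{209} k² = 3064985 - 48230 = 3016755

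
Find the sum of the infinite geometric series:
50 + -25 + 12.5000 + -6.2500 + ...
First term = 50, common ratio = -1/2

For |r| < 1, S = a / (1 - r)
S = 50 / (1 - (-1/2))
S = 50 / (3/2)
S = 100/3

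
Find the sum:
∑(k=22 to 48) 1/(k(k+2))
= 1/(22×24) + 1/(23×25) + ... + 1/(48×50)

Partial fractions: 1/(k(k+2)) = (1/2)[1/k - 1/(k+2)]
Telescoping leaves the first two and last two terms:
= (1/2)[1/22 + 1/23 - 1/49 - 1/50]
= 15039/619850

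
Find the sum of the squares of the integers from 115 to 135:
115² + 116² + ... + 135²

Use ∑_{k=1}^{n} k² = n(n+1)(2n+1)/6, then subtract the first 114 terms.
∑_{k=1}^{135} k² = 135×136×271/6 = 829260
∑_{k=1}^{114} k² = 114×115×229/6 = 500365
∑_{k=115}^{135} k² = 829260 - 500365 = 328895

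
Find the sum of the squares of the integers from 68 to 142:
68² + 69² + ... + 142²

Use ∑_{k=1}^{n} k² = n(n+1)(2n+1)/6, then subtract the first 67 terms.
∑_{k=1}^{142} k² = 142×143×285/6 = 964535
∑_{k=1}^{67} k² = 67×68×135/6 = 102510
∑_{k=68}^{142} k² = 964535 - 102510 = 862025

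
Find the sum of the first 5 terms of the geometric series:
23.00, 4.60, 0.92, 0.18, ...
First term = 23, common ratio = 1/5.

Sₙ = a(1 - rⁿ) / (1 - r)
S_5 = 23(1 - (1/5)^5) / (1 - (1/5))
S_5 = 23(1 - (1/3125)) / (4/5)
S_5 = 17963/625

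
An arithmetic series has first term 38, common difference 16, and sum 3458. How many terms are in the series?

Using S = n/2 × [2a + (n-1)d]
3458 = n/2 × [2(38) + (n-1)(16)]
3458 = n/2 × [76 + 16n - 16]
6916 = n × [60 + 16n]
16n² + (60)n - 6916 = 0
Discriminant: Δ = (60)² - 4(16)(-6916) = 3600 + 442624 = 446224
√Δ = 668
n = [-(60) + √Δ] / (2·16) = (-60 + 668) / 32 = 608 / 32 = 19
(The negative root is discarded since n must be a positive integer.)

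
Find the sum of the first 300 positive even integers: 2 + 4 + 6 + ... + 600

Sum of first n even numbers = n(n+1)
= 300×301
= 90300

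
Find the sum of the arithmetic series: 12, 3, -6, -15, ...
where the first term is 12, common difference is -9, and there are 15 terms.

Sₙ = n/2 × (first + last)
Last term = a + (n-1)d = 12 + (15-1)×(-9) = -114
S_15 = 15/2 × (12 + (-114))
S_15 = 15/2 × (-102) = -765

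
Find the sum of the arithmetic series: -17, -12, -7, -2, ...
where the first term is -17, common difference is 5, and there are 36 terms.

Sₙ = n/2 × (first + last)
Last term = a + (n-1)d = -17 + (36-1)×5 = 158
S_36 = 36/2 × (-17 + 158)
S_36 = 36/2 × 141 = 2538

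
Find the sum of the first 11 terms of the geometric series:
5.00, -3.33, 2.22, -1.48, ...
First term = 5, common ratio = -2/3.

Sₙ = a(1 - rⁿ) / (1 - r)
S_11 = 5(1 - (-2/3)^11) / (1 - (-2/3))
S_11 = 5(1 - (-2048/177147)) / (5/3)
S_11 = 179195/59049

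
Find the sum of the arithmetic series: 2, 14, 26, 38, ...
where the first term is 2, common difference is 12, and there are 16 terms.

Sₙ = n/2 × (first + last)
Last term = a + (n-1)d = 2 + (16-1)×12 = 182
S_16 = 16/2 × (2 + 182)
S_16 = 16/2 × 184 = 1472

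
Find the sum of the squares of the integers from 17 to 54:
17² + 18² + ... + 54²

Use ∑_{k=1}^{n} k² = n(n+1)(2n+1)/6, then subtract the first 16 terms.
∑_{k=1}^{54} k² = 54×55×109/6 = 53955
∑_{k=1}^{16} k² = 16×17×33/6 = 1496
∑_{k=17}^{54} k² = 53955 - 1496 = 52459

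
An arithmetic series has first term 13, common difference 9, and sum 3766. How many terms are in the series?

Using S = n/2 × [2a + (n-1)d]
3766 = n/2 × [2(13) + (n-1)(9)]
3766 = n/2 × [26 + 9n - 9]
7532 = n × [17 + 9n]
9n² + (17)n - 7532 = 0
Discriminant: Δ = (17)² - 4(9)(-7532) = 289 + 271152 = 271441
√Δ = 521
n = [-(17) + √Δ] / (2·9) = (-17 + 521) / 18 = 504 / 18 = 28
(The negative root is discarded since n must be a positive integer.)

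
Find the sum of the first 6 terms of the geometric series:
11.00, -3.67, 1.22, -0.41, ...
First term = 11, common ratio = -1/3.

Sₙ = a(1 - rⁿ) / (1 - r)
S_6 = 11(1 - (-1/3)^6) / (1 - (-1/3))
S_6 = 11(1 - (1/729)) / (4/3)
S_6 = 2002/243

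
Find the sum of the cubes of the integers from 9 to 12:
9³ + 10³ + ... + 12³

Use ∑_{k=1}^{n} k³ = [n(n+1)/2]², then subtract the first 8 terms.
∑_{k=1}^{12} k³ = [12×13/2]² = 78² = 6084
∑_{k=1}^{8} k³ = [8×9/2]² = 36² = 1296
∑_{k=9}^{12} k³ = 6084 - 1296 = 4788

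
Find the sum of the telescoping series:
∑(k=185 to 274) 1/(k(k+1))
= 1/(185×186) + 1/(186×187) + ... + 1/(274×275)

Partial fractions: 1/(k(k+1)) = 1/k - 1/(k+1)
The series telescopes:
= (1/185 - 1/186) + (1/186 - 1/187) + ... + (1/274 - 1/275)
= 1/185 - 1/275
= 18/10175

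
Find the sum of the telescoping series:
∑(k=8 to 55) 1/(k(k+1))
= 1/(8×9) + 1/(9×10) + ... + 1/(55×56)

Partial fractions: 1/(k(k+1)) = 1/k - 1/(k+1)
The series telescopes:
= (1/8 - 1/9) + (1/9 - 1/10) + ... + (1/55 - 1/56)
= 1/8 - 1/56
= 3/28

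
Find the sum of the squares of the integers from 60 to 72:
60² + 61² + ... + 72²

Use ∑_{k=1}^{n} k² = n(n+1)(2n+1)/6, then subtract the first 59 terms.
∑_{k=1}^{72} k² = 72×73×145/6 = 127020
∑_{k=1}^{59} k² = 59×60×119/6 = 70210
∑_{k=60}^{72} k² = 127020 - 70210 = 56810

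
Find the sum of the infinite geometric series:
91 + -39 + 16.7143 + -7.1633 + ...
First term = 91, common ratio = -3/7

For |r| < 1, S = a / (1 - r)
S = 91 / (1 - (-3/7))
S = 91 / (10/7)
S = 637/10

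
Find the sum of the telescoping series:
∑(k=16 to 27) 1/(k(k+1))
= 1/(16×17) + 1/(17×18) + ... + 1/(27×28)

Partial fractions: 1/(k(k+1)) = 1/k - 1/(k+1)
The series telescopes:
= (1/16 - 1/17) + (1/17 - 1/18) + ... + (1/27 - 1/28)
= 1/16 - 1/28
= 3/112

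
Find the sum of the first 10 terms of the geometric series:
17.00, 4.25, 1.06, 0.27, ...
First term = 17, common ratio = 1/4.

Sₙ = a(1 - rⁿ) / (1 - r)
S_10 = 17(1 - (1/4)^10) / (1 - (1/4))
S_10 = 17(1 - (1/1048576)) / (3/4)
S_10 = 5941925/262144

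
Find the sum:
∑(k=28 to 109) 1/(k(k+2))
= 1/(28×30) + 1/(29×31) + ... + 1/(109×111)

Partial fractions: 1/(k(k+2)) = (1/2)[1/k - 1/(k+2)]
Telescoping leaves the first two and last two terms:
= (1/2)[1/28 + 1/29 - 1/110 - 1/111]
= 258259/9914520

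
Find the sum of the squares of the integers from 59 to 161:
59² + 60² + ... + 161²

Use ∑_{k=1}^{n} k² = n(n+1)(2n+1)/6, then subtract the first 58 terms.
∑_{k=1}^{161} k² = 161×162×323/6 = 1404081
∑_{k=1}^{58} k² = 58×59×117/6 = 66729
∑_{k=59}^{161} k² = 1404081 - 66729 = 1337352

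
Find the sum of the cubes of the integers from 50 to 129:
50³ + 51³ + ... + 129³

Use ∑_{k=1}^{n} k³ = [n(n+1)/2]², then subtract the first 49 terms.
∑_{k=1}^{129} k³ = [129×130/2]² = 8385² = 70308225
∑_{k=1}^{49} k³ = [49×50/2]² = 1225² = 1500625
∑_{k=50}^{129} k³ = 70308225 - 1500625 = 68807600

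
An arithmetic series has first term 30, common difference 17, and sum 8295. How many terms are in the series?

Using S = n/2 × [2a + (n-1)d]
8295 = n/2 × [2(30) + (n-1)(17)]
8295 = n/2 × [60 + 17n - 17]
16590 = n × [43 + 17n]
17n² + (43)n - 16590 = 0
Discriminant: Δ = (43)² - 4(17)(-16590) = 1849 + 1128120 = 1129969
√Δ = 1063
n = [-(43) + √Δ] / (2·17) = (-43 + 1063) / 34 = 1020 / 34 = 30
(The negative root is discarded since n must be a positive integer.)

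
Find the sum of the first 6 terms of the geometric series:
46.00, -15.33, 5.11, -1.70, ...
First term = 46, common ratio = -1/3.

Sₙ = a(1 - rⁿ) / (1 - r)
S_6 = 46(1 - (-1/3)^6) / (1 - (-1/3))
S_6 = 46(1 - (1/729)) / (4/3)
S_6 = 8372/243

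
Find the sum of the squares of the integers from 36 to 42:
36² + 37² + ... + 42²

Use ∑_{k=1}^{n} k² = n(n+1)(2n+1)/6, then subtract the first 35 terms.
∑_{k=1}^{42} k² = 42×43×85/6 = 25585
∑_{k=1}^{35} k² = 35×36×71/6 = 14910
∑_{k=36}^{42} k² = 25585 - 14910 = 10675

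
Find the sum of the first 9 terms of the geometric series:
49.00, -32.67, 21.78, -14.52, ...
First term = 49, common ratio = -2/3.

Sₙ = a(1 - rⁿ) / (1 - r)
S_9 = 49(1 - (-2/3)^9) / (1 - (-2/3))
S_9 = 49(1 - (-512/19683)) / (5/3)
S_9 = 197911/6561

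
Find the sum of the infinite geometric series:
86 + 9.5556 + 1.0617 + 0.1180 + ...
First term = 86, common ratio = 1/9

For |r| < 1, S = a / (1 - r)
S = 86 / (1 - (1/9))
S = 86 / (8/9)
S = 387/4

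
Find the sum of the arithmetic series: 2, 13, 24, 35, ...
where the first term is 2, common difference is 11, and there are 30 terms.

Sₙ = n/2 × (first + last)
Last term = a + (n-1)d = 2 + (30-1)×11 = 321
S_30 = 30/2 × (2 + 321)
S_30 = 30/2 × 323 = 4845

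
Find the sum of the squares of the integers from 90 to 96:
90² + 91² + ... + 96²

Use ∑_{k=1}^{n} k² = n(n+1)(2n+1)/6, then subtract the first 89 terms.
∑_{k=1}^{96} k² = 96×97×193/6 = 299536
∑_{k=1}^{89} k² = 89×90×179/6 = 238965
∑_{k=90}^{96} k² = 299536 - 238965 = 60571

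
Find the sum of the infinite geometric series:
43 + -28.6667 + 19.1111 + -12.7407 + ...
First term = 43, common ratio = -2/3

For |r| < 1, S = a / (1 - r)
S = 43 / (1 - (-2/3))
S = 43 / (5/3)
S = 129/5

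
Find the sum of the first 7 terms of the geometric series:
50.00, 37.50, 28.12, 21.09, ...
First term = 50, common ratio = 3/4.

Sₙ = a(1 - rⁿ) / (1 - r)
S_7 = 50(1 - (3/4)^7) / (1 - (3/4))
S_7 = 50(1 - (2187/16384)) / (1/4)
S_7 = 354925/2048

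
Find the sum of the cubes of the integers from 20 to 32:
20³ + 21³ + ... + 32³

Use ∑_{k=1}^{n} k³ = [n(n+1)/2]², then subtract the first 19 terms.
∑_{k=1}^{32} k³ = [32×33/2]² = 528² = 278784
∑_{k=1}^{19} k³ = [19×20/2]² = 190² = 36100
∑_{k=20}^{32} k³ = 278784 - 36100 = 242684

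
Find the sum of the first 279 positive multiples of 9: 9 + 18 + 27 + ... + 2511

Factor out 9: = 9(1 + 2 + ... + 279) = 9 × n(n+1)/2
= 9 × 279×280/2
= 9 × 39060
= 351540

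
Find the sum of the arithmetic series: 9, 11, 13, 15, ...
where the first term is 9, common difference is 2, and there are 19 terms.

Sₙ = n/2 × (first + last)
Last term = a + (n-1)d = 9 + (19-1)×2 = 45
S_19 = 19/2 × (9 + 45)
S_19 = 19/2 × 54 = 513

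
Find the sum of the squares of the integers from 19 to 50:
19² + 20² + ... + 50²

Use ∑_{k=1}^{n} k² = n(n+1)(2n+1)/6, then subtract the first 18 terms.
∑_{k=1}^{50} k² = 50×51×101/6 = 42925
∑_{k=1}^{18} k² = 18×19×37/6 = 2109
∑_{k=19}^{50} k² = 42925 - 2109 = 40816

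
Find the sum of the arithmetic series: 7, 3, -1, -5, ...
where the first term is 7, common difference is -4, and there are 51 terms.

Sₙ = n/2 × (first + last)
Last term = a + (n-1)d = 7 + (51-1)×(-4) = -193
S_51 = 51/2 × (7 + (-193))
S_51 = 51/2 × (-186) = -4743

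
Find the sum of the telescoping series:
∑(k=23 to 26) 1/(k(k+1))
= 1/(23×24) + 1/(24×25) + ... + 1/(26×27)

Partial fractions: 1/(k(k+1)) = 1/k - 1/(k+1)
The series telescopes:
= (1/23 - 1/24) + (1/24 - 1/25) + ... + (1/26 - 1/27)
= 1/23 - 1/27
= 4/621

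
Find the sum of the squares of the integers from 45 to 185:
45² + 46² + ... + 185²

Use ∑_{k=1}^{n} k² = n(n+1)(2n+1)/6, then subtract the first 44 terms.
∑_{k=1}^{185} k² = 185×186×371/6 = 2127685
∑_{k=1}^{44} k² = 44×45×89/6 = 29370
∑_{k=45}^{185} k² = 2127685 - 29370 = 2098315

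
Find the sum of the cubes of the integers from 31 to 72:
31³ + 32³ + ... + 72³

Use ∑_{k=1}^{n} k³ = [n(n+1)/2]², then subtract the first 30 terms.
∑_{k=1}^{72} k³ = [72×73/2]² = 2628² = 6906384
∑_{k=1}^{30} k³ = [30×31/2]² = 465² = 216225
∑_{k=31}^{72} k³ = 6906384 - 216225 = 6690159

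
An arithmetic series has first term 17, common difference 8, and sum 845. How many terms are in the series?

Using S = n/2 × [2a + (n-1)d]
845 = n/2 × [2(17) + (n-1)(8)]
845 = n/2 × [34 + 8n - 8]
1690 = n × [26 + 8n]
8n² + (26)n - 1690 = 0
Discriminant: Δ = (26)² - 4(8)(-1690) = 676 + 54080 = 54756
√Δ = 234
n = [-(26) + √Δ] / (2·8) = (-26 + 234) / 16 = 208 / 16 = 13
(The negative root is discarded since n must be a positive integer.)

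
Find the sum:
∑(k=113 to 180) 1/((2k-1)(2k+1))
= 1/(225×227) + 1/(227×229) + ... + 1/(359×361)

Partial fractions: 1/((2k-1)(2k+1)) = (1/2)[1/(2k-1) - 1/(2k+1)]
The series telescopes:
= (1/2)[1/225 - 1/361]
= 68/81225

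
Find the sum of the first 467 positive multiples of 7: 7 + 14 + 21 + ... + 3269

Factor out 7: = 7(1 + 2 + ... + 467) = 7 × n(n+1)/2
= 7 × 467×468/2
= 7 × 109278
= 764946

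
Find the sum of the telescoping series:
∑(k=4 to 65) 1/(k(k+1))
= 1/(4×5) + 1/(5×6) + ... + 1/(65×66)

Partial fractions: 1/(k(k+1)) = 1/k - 1/(k+1)
The series telescopes:
= (1/4 - 1/5) + (1/5 - 1/6) + ... + (1/65 - 1/66)
= 1/4 - 1/66
= 31/132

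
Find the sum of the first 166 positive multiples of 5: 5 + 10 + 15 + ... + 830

Factor out 5: = 5(1 + 2 + ... + 166) = 5 × n(n+1)/2
= 5 × 166×167/2
= 5 × 13861
= 69305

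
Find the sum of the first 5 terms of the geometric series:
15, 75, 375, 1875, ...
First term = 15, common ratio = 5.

Sₙ = a(1 - rⁿ) / (1 - r)
S_5 = 15(1 - 5^5) / (1 - 5)
S_5 = 15(1 - 3125) / (-4)
S_5 = 11715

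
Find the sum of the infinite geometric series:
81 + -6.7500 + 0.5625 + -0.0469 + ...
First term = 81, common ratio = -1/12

For |r| < 1, S = a / (1 - r)
S = 81 / (1 - (-1/12))
S = 81 / (13/12)
S = 972/13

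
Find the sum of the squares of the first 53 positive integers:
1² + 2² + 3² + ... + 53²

Formula: ∑k² = n(n+1)(2n+1)/6
= 53×54×107/6
= 306234/6
= 51039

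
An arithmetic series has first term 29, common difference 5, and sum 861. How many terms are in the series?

Using S = n/2 × [2a + (n-1)d]
861 = n/2 × [2(29) + (n-1)(5)]
861 = n/2 × [58 + 5n - 5]
1722 = n × [53 + 5n]
5n² + (53)n - 1722 = 0
Discriminant: Δ = (53)² - 4(5)(-1722) = 2809 + 34440 = 37249
√Δ = 193
n = [-(53) + √Δ] / (2·5) = (-53 + 193) / 10 = 140 / 10 = 14
(The negative root is discarded since n must be a positive integer.)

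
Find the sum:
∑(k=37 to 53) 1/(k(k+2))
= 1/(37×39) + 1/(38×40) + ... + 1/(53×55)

Partial fractions: 1/(k(k+2)) = (1/2)[1/k - 1/(k+2)]
Telescoping leaves the first two and last two terms:
= (1/2)[1/37 + 1/38 - 1/54 - 1/55]
= 8687/1043955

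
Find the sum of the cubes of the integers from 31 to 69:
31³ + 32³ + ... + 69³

Use ∑_{k=1}^{n} k³ = [n(n+1)/2]², then subtract the first 30 terms.
∑_{k=1}^{69} k³ = [69×70/2]² = 2415² = 5832225
∑_{k=1}^{30} k³ = [30×31/2]² = 465² = 216225
∑_{k=31}^{69} k³ = 5832225 - 216225 = 5616000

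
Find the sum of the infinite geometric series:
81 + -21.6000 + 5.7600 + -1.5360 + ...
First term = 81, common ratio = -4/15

For |r| < 1, S = a / (1 - r)
S = 81 / (1 - (-4/15))
S = 81 / (19/15)
S = 1215/19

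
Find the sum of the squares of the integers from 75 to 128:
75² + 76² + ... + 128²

Use ∑_{k=1}^{n} k² = n(n+1)(2n+1)/6, then subtract the first 74 terms.
∑_{k=1}^{128} k² = 128×129×257/6 = 707264
∑_{k=1}^{74} k² = 74×75×149/6 = 137825
∑_{k=75}^{128} k² = 707264 - 137825 = 569439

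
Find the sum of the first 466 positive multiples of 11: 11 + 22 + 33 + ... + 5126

Factor out 11: = 11(1 + 2 + ... + 466) = 11 × n(n+1)/2
= 11 × 466×467/2
= 11 × 108811
= 1196921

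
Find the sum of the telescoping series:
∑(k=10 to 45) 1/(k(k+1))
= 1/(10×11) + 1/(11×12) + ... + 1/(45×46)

Partial fractions: 1/(k(k+1)) = 1/k - 1/(k+1)
The series telescopes:
= (1/10 - 1/11) + (1/11 - 1/12) + ... + (1/45 - 1/46)
= 1/10 - 1/46
= 9/115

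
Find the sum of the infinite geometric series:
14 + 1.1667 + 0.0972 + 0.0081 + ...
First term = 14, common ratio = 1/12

For |r| < 1, S = a / (1 - r)
S = 14 / (1 - (1/12))
S = 14 / (11/12)
S = 168/11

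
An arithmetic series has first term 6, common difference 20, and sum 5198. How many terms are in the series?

Using S = n/2 × [2a + (n-1)d]
5198 = n/2 × [2(6) + (n-1)(20)]
5198 = n/2 × [12 + 20n - 20]
10396 = n × [-8 + 20n]
20n² + (-8)n - 10396 = 0
Discriminant: Δ = (-8)² - 4(20)(-10396) = 64 + 831680 = 831744
√Δ = 912
n = [-(-8) + √Δ] / (2·20) = (8 + 912) / 40 = 920 / 40 = 23
(The negative root is discarded since n must be a positive integer.)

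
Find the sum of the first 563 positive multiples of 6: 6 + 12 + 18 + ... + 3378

Factor out 6: = 6(1 + 2 + ... + 563) = 6 × n(n+1)/2
= 6 × 563×564/2
= 6 × 158766
= 952596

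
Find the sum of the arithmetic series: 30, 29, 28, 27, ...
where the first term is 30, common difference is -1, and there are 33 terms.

Sₙ = n/2 × (first + last)
Last term = a + (n-1)d = 30 + (33-1)×(-1) = -2
S_33 = 33/2 × (30 + (-2))
S_33 = 33/2 × 28 = 462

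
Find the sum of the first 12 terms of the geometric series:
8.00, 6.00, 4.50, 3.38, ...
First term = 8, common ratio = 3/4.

Sₙ = a(1 - rⁿ) / (1 - r)
S_12 = 8(1 - (3/4)^12) / (1 - (3/4))
S_12 = 8(1 - (531441/16777216)) / (1/4)
S_12 = 16245775/524288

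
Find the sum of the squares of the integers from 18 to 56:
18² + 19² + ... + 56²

Use ∑_{k=1}^{n} k² = n(n+1)(2n+1)/6, then subtract the first 17 terms.
∑_{k=1}^{56} k² = 56×57×113/6 = 60116
∑_{k=1}^{17} k² = 17×18×35/6 = 1785
∑_{k=18}^{56} k² = 60116 - 1785 = 58331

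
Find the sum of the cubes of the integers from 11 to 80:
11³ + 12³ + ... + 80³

Use ∑_{k=1}^{n} k³ = [n(n+1)/2]², then subtract the first 10 terms.
∑_{k=1}^{80} k³ = [80×81/2]² = 3240² = 10497600
∑_{k=1}^{10} k³ = [10×11/2]² = 55² = 3025
∑_{k=11}^{80} k³ = 10497600 - 3025 = 10494575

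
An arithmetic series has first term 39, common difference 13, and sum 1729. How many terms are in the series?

Using S = n/2 × [2a + (n-1)d]
1729 = n/2 × [2(39) + (n-1)(13)]
1729 = n/2 × [78 + 13n - 13]
3458 = n × [65 + 13n]
13n² + (65)n - 3458 = 0
Discriminant: Δ = (65)² - 4(13)(-3458) = 4225 + 179816 = 184041
√Δ = 429
n = [-(65) + √Δ] / (2·13) = (-65 + 429) / 26 = 364 / 26 = 14
(The negative root is discarded since n must be a positive integer.)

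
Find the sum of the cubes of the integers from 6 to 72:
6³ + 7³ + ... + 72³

Use ∑_{k=1}^{n} k³ = [n(n+1)/2]², then subtract the first 5 terms.
∑_{k=1}^{72} k³ = [72×73/2]² = 2628² = 6906384
∑_{k=1}^{5} k³ = [5×6/2]² = 15² = 225
∑_{k=6}^{72} k³ = 6906384 - 225 = 6906159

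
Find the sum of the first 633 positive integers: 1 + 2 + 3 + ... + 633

Formula: ∑k = n(n+1)/2
= 633×634/2
= 401322/2
= 200661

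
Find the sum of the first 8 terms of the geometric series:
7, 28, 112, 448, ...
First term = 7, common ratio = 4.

Sₙ = a(1 - rⁿ) / (1 - r)
S_8 = 7(1 - 4^8) / (1 - 4)
S_8 = 7(1 - 65536) / (-3)
S_8 = 152915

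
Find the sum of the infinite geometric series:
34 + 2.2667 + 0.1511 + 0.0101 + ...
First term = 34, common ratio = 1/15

For |r| < 1, S = a / (1 - r)
S = 34 / (1 - (1/15))
S = 34 / (14/15)
S = 255/7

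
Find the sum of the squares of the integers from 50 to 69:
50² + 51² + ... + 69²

Use ∑_{k=1}^{n} k² = n(n+1)(2n+1)/6, then subtract the first 49 terms.
∑_{k=1}^{69} k² = 69×70×139/6 = 111895
∑_{k=1}^{49} k² = 49×50×99/6 = 40425
∑_{k=50}^{69} k² = 111895 - 40425 = 71470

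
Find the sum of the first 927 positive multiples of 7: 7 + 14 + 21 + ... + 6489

Factor out 7: = 7(1 + 2 + ... + 927) = 7 × n(n+1)/2
= 7 × 927×928/2
= 7 × 430128
= 3010896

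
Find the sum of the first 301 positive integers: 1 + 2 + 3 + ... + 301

Formula: ∑k = n(n+1)/2
= 301×302/2
= 90902/2
= 45451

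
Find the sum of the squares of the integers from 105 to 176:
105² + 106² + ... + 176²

Use ∑_{k=1}^{n} k² = n(n+1)(2n+1)/6, then subtract the first 104 terms.
∑_{k=1}^{176} k² = 176×177×353/6 = 1832776
∑_{k=1}^{104} k² = 104×105×209/6 = 380380
∑_{k=105}^{176} k² = 1832776 - 380380 = 1452396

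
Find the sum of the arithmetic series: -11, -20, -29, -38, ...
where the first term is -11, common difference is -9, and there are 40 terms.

Sₙ = n/2 × (first + last)
Last term = a + (n-1)d = -11 + (40-1)×(-9) = -362
S_40 = 40/2 × (-11 + (-362))
S_40 = 40/2 × (-373) = -7460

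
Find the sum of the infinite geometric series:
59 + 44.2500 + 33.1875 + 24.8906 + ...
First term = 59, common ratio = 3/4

For |r| < 1, S = a / (1 - r)
S = 59 / (1 - (3/4))
S = 59 / (1/4)
S = 236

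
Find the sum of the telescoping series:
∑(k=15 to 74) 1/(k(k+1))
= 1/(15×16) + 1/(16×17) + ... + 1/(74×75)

Partial fractions: 1/(k(k+1)) = 1/k - 1/(k+1)
The series telescopes:
= (1/15 - 1/16) + (1/16 - 1/17) + ... + (1/74 - 1/75)
= 1/15 - 1/75
= 4/75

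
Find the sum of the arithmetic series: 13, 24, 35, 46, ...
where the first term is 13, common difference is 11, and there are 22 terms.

Sₙ = n/2 × (first + last)
Last term = a + (n-1)d = 13 + (22-1)×11 = 244
S_22 = 22/2 × (13 + 244)
S_22 = 22/2 × 257 = 2827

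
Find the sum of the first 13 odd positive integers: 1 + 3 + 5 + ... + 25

Sum of first n odd numbers = n²
= 13²
= 169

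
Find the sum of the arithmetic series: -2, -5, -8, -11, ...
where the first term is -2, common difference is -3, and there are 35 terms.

Sₙ = n/2 × (first + last)
Last term = a + (n-1)d = -2 + (35-1)×(-3) = -104
S_35 = 35/2 × (-2 + (-104))
S_35 = 35/2 × (-106) = -1855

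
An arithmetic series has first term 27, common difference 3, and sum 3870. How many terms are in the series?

Using S = n/2 × [2a + (n-1)d]
3870 = n/2 × [2(27) + (n-1)(3)]
3870 = n/2 × [54 + 3n - 3]
7740 = n × [51 + 3n]
3n² + (51)n - 7740 = 0
Discriminant: Δ = (51)² - 4(3)(-7740) = 2601 + 92880 = 95481
√Δ = 309
n = [-(51) + √Δ] / (2·3) = (-51 + 309) / 6 = 258 / 6 = 43
(The negative root is discarded since n must be a positive integer.)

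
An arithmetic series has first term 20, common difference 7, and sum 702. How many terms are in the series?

Using S = n/2 × [2a + (n-1)d]
702 = n/2 × [2(20) + (n-1)(7)]
702 = n/2 × [40 + 7n - 7]
1404 = n × [33 + 7n]
7n² + (33)n - 1404 = 0
Discriminant: Δ = (33)² - 4(7)(-1404) = 1089 + 39312 = 40401
√Δ = 201
n = [-(33) + √Δ] / (2·7) = (-33 + 201) / 14 = 168 / 14 = 12
(The negative root is discarded since n must be a positive integer.)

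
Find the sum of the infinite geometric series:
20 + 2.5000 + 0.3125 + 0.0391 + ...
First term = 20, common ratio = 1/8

For |r| < 1, S = a / (1 - r)
S = 20 / (1 - (1/8))
S = 20 / (7/8)
S = 160/7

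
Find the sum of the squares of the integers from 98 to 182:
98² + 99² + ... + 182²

Use ∑_{k=1}^{n} k² = n(n+1)(2n+1)/6, then subtract the first 97 terms.
∑_{k=1}^{182} k² = 182×183×365/6 = 2026115
∑_{k=1}^{97} k² = 97×98×195/6 = 308945
∑_{k=98}^{182} k² = 2026115 - 308945 = 1717170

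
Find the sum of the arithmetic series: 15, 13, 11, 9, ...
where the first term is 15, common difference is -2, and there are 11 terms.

Sₙ = n/2 × (first + last)
Last term = a + (n-1)d = 15 + (11-1)×(-2) = -5
S_11 = 11/2 × (15 + (-5))
S_11 = 11/2 × 10 = 55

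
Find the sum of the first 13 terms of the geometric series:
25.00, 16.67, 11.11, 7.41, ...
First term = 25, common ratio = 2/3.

Sₙ = a(1 - rⁿ) / (1 - r)
S_13 = 25(1 - (2/3)^13) / (1 - (2/3))
S_13 = 25(1 - (8192/1594323)) / (1/3)
S_13 = 39653275/531441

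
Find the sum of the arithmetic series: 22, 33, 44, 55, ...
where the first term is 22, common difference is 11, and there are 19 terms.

Sₙ = n/2 × (first + last)
Last term = a + (n-1)d = 22 + (19-1)×11 = 220
S_19 = 19/2 × (22 + 220)
S_19 = 19/2 × 242 = 2299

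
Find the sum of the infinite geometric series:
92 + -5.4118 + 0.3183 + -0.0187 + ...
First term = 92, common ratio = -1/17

For |r| < 1, S = a / (1 - r)
S = 92 / (1 - (-1/17))
S = 92 / (18/17)
S = 782/9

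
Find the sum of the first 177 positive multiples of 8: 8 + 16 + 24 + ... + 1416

Factor out 8: = 8(1 + 2 + ... + 177) = 8 × n(n+1)/2
= 8 × 177×178/2
= 8 × 15753
= 126024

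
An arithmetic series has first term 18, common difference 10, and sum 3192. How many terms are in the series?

Using S = n/2 × [2a + (n-1)d]
3192 = n/2 × [2(18) + (n-1)(10)]
3192 = n/2 × [36 + 10n - 10]
6384 = n × [26 + 10n]
10n² + (26)n - 6384 = 0
Discriminant: Δ = (26)² - 4(10)(-6384) = 676 + 255360 = 256036
√Δ = 506
n = [-(26) + √Δ] / (2·10) = (-26 + 506) / 20 = 480 / 20 = 24
(The negative root is discarded since n must be a positive integer.)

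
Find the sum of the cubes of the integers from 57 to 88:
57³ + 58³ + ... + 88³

Use ∑_{k=1}^{n} k³ = [n(n+1)/2]², then subtract the first 56 terms.
∑_{k=1}^{88} k³ = [88×89/2]² = 3916² = 15335056
∑_{k=1}^{56} k³ = [56×57/2]² = 1596² = 2547216
∑_{k=57}^{88} k³ = 15335056 - 2547216 = 12787840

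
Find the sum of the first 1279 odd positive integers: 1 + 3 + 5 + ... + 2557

Sum of first n odd numbers = n²
= 1279²
= 1635841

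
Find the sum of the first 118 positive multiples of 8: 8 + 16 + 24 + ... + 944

Factor out 8: = 8(1 + 2 + ... + 118) = 8 × n(n+1)/2
= 8 × 118×119/2
= 8 × 7021
= 56168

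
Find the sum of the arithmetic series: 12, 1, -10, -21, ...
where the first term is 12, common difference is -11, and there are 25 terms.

Sₙ = n/2 × (first + last)
Last term = a + (n-1)d = 12 + (25-1)×(-11) = -252
S_25 = 25/2 × (12 + (-252))
S_25 = 25/2 × (-240) = -3000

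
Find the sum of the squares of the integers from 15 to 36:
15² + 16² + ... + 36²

Use ∑_{k=1}^{n} k² = n(n+1)(2n+1)/6, then subtract the first 14 terms.
∑_{k=1}^{36} k² = 36×37×73/6 = 16206
∑_{k=1}^{14} k² = 14×15×29/6 = 1015
∑_{k=15}^{36} k² = 16206 - 1015 = 15191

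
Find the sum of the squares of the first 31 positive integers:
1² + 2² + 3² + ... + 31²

Formula: ∑k² = n(n+1)(2n+1)/6
= 31×32×63/6
= 62496/6
= 10416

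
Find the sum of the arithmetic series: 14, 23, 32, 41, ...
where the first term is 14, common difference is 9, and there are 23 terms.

Sₙ = n/2 × (first + last)
Last term = a + (n-1)d = 14 + (23-1)×9 = 212
S_23 = 23/2 × (14 + 212)
S_23 = 23/2 × 226 = 2599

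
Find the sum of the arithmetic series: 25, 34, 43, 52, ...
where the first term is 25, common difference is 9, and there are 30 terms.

Sₙ = n/2 × (first + last)
Last term = a + (n-1)d = 25 + (30-1)×9 = 286
S_30 = 30/2 × (25 + 286)
S_30 = 30/2 × 311 = 4665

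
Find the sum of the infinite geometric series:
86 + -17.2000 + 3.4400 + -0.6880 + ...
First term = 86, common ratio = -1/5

For |r| < 1, S = a / (1 - r)
S = 86 / (1 - (-1/5))
S = 86 / (6/5)
S = 215/3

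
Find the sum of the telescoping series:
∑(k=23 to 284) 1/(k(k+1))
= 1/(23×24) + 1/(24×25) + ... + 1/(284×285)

Partial fractions: 1/(k(k+1)) = 1/k - 1/(k+1)
The series telescopes:
= (1/23 - 1/24) + (1/24 - 1/25) + ... + (1/284 - 1/285)
= 1/23 - 1/285
= 262/6555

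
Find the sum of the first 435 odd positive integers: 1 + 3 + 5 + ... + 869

Sum of first n odd numbers = n²
= 435²
= 189225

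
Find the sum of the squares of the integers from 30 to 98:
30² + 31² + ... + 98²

Use ∑_{k=1}^{n} k² = n(n+1)(2n+1)/6, then subtract the first 29 terms.
∑_{k=1}^{98} k² = 98×99×197/6 = 318549
∑_{k=1}^{29} k² = 29×30×59/6 = 8555
∑_{k=30}^{98} k² = 318549 - 8555 = 309994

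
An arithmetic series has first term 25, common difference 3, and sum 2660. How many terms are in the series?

Using S = n/2 × [2a + (n-1)d]
2660 = n/2 × [2(25) + (n-1)(3)]
2660 = n/2 × [50 + 3n - 3]
5320 = n × [47 + 3n]
3n² + (47)n - 5320 = 0
Discriminant: Δ = (47)² - 4(3)(-5320) = 2209 + 63840 = 66049
√Δ = 257
n = [-(47) + √Δ] / (2·3) = (-47 + 257) / 6 = 210 / 6 = 35
(The negative root is discarded since n must be a positive integer.)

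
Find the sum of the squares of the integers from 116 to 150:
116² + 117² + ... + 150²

Use ∑_{k=1}^{n} k² = n(n+1)(2n+1)/6, then subtract the first 115 terms.
∑_{k=1}^{150} k² = 150×151×301/6 = 1136275
∑_{k=1}^{115} k² = 115×116×231/6 = 513590
∑_{k=116}^{150} k² = 1136275 - 513590 = 622685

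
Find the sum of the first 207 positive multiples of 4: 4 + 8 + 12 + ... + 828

Factor out 4: = 4(1 + 2 + ... + 207) = 4 × n(n+1)/2
= 4 × 207×208/2
= 4 × 21528
= 86112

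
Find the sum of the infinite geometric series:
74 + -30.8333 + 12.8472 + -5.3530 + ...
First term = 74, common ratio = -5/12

For |r| < 1, S = a / (1 - r)
S = 74 / (1 - (-5/12))
S = 74 / (17/12)
S = 888/17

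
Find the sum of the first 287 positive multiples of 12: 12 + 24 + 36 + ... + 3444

Factor out 12: = 12(1 + 2 + ... + 287) = 12 × n(n+1)/2
= 12 × 287×288/2
= 12 × 41328
= 495936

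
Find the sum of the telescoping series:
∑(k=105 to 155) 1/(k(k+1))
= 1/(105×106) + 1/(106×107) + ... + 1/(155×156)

Partial fractions: 1/(k(k+1)) = 1/k - 1/(k+1)
The series telescopes:
= (1/105 - 1/106) + (1/106 - 1/107) + ... + (1/155 - 1/156)
= 1/105 - 1/156
= 17/5460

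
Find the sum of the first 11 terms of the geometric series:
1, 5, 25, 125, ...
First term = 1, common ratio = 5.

Sₙ = a(1 - rⁿ) / (1 - r)
S_11 = 1(1 - 5^11) / (1 - 5)
S_11 = 1(1 - 48828125) / (-4)
S_11 = 12207031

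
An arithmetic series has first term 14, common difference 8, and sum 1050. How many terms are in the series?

Using S = n/2 × [2a + (n-1)d]
1050 = n/2 × [2(14) + (n-1)(8)]
1050 = n/2 × [28 + 8n - 8]
2100 = n × [20 + 8n]
8n² + (20)n - 2100 = 0
Discriminant: Δ = (20)² - 4(8)(-2100) = 400 + 67200 = 67600
√Δ = 260
n = [-(20) + √Δ] / (2·8) = (-20 + 260) / 16 = 240 / 16 = 15
(The negative root is discarded since n must be a positive integer.)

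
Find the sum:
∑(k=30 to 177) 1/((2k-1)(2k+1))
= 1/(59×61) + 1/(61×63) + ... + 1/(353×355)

Partial fractions: 1/((2k-1)(2k+1)) = (1/2)[1/(2k-1) - 1/(2k+1)]
The series telescopes:
= (1/2)[1/59 - 1/355]
= 148/20945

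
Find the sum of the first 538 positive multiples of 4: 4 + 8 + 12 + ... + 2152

Factor out 4: = 4(1 + 2 + ... + 538) = 4 × n(n+1)/2
= 4 × 538×539/2
= 4 × 144991
= 579964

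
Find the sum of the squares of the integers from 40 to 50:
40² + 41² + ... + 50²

Use ∑_{k=1}^{n} k² = n(n+1)(2n+1)/6, then subtract the first 39 terms.
∑_{k=1}^{50} k² = 50×51×101/6 = 42925
∑_{k=1}^{39} k² = 39×40×79/6 = 20540
∑_{k=40}^{50} k² = 42925 - 20540 = 22385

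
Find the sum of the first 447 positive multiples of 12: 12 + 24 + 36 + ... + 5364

Factor out 12: = 12(1 + 2 + ... + 447) = 12 × n(n+1)/2
= 12 × 447×448/2
= 12 × 100128
= 1201536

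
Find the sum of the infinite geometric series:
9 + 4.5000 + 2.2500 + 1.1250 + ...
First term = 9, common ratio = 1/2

For |r| < 1, S = a / (1 - r)
S = 9 / (1 - (1/2))
S = 9 / (1/2)
S = 18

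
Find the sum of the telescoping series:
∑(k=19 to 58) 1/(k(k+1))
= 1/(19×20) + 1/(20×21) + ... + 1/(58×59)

Partial fractions: 1/(k(k+1)) = 1/k - 1/(k+1)
The series telescopes:
= (1/19 - 1/20) + (1/20 - 1/21) + ... + (1/58 - 1/59)
= 1/19 - 1/59
= 40/1121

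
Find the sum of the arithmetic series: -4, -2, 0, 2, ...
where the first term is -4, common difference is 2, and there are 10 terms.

Sₙ = n/2 × (first + last)
Last term = a + (n-1)d = -4 + (10-1)×2 = 14
S_10 = 10/2 × (-4 + 14)
S_10 = 10/2 × 10 = 50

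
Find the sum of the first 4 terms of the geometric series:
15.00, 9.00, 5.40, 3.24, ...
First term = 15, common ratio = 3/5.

Sₙ = a(1 - rⁿ) / (1 - r)
S_4 = 15(1 - (3/5)^4) / (1 - (3/5))
S_4 = 15(1 - (81/625)) / (2/5)
S_4 = 816/25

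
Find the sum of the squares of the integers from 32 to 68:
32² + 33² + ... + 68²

Use ∑_{k=1}^{n} k² = n(n+1)(2n+1)/6, then subtract the first 31 terms.
∑_{k=1}^{68} k² = 68×69×137/6 = 107134
∑_{k=1}^{31} k² = 31×32×63/6 = 10416
∑_{k=32}^{68} k² = 107134 - 10416 = 96718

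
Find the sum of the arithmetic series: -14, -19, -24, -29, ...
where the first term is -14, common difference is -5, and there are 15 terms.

Sₙ = n/2 × (first + last)
Last term = a + (n-1)d = -14 + (15-1)×(-5) = -84
S_15 = 15/2 × (-14 + (-84))
S_15 = 15/2 × (-98) = -735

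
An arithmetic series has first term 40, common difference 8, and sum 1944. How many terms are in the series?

Using S = n/2 × [2a + (n-1)d]
1944 = n/2 × [2(40) + (n-1)(8)]
1944 = n/2 × [80 + 8n - 8]
3888 = n × [72 + 8n]
8n² + (72)n - 3888 = 0
Discriminant: Δ = (72)² - 4(8)(-3888) = 5184 + 124416 = 129600
√Δ = 360
n = [-(72) + √Δ] / (2·8) = (-72 + 360) / 16 = 288 / 16 = 18
(The negative root is discarded since n must be a positive integer.)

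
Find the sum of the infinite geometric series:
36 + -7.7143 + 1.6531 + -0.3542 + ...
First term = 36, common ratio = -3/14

For |r| < 1, S = a / (1 - r)
S = 36 / (1 - (-3/14))
S = 36 / (17/14)
S = 504/17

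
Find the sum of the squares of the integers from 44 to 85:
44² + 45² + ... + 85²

Use ∑_{k=1}^{n} k² = n(n+1)(2n+1)/6, then subtract the first 43 terms.
∑_{k=1}^{85} k² = 85×86×171/6 = 208335
∑_{k=1}^{43} k² = 43×44×87/6 = 27434
∑_{k=44}^{85} k² = 208335 - 27434 = 180901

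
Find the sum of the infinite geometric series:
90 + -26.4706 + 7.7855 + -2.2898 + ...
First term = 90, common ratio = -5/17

For |r| < 1, S = a / (1 - r)
S = 90 / (1 - (-5/17))
S = 90 / (22/17)
S = 765/11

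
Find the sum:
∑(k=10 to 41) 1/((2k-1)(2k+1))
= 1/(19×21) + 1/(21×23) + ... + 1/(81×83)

Partial fractions: 1/((2k-1)(2k+1)) = (1/2)[1/(2k-1) - 1/(2k+1)]
The series telescopes:
= (1/2)[1/19 - 1/83]
= 32/1577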